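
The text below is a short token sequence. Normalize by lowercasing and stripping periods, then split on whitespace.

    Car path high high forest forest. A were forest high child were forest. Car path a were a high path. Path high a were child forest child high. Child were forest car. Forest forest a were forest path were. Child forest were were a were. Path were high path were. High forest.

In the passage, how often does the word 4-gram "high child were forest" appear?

2

Scanning the 49 overlapping 4-gram windows for "high child were forest":
  position 10–13: high child were forest
  position 28–31: high child were forest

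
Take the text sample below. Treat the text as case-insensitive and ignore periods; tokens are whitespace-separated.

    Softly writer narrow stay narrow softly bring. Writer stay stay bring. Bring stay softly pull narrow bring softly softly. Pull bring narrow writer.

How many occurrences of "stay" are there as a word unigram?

4

Scanning the 23 tokens for "stay":
  position 4: stay
  position 9: stay
  position 10: stay
  position 13: stay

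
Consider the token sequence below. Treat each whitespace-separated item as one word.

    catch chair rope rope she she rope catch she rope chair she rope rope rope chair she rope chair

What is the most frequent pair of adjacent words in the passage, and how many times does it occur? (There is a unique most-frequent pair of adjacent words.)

"she rope", 4 times

Bigram frequencies (highest first):
  she rope: 4
  rope rope: 3
  rope chair: 3
  chair she: 2
  catch chair: 1
  chair rope: 1
  … (4 more, each ≤ 1)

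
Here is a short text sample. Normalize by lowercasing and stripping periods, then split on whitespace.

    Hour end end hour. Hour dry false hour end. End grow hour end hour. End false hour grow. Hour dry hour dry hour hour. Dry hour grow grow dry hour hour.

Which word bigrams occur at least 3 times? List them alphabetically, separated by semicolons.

dry hour; hour dry; hour end; hour hour

Bigram counts meeting the condition (at least 3 times):
  dry hour: 4
  hour dry: 4
  hour end: 4
  hour hour: 3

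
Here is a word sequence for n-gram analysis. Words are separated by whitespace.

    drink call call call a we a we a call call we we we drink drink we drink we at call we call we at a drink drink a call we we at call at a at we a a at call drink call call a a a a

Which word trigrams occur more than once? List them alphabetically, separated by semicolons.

Trigram counts meeting the condition (more than once):
  a a a: 2
  a we a: 2
  call call a: 2
  call we we: 2
  drink call call: 2
  we at call: 2

a a a; a we a; call call a; call we we; drink call call; we at call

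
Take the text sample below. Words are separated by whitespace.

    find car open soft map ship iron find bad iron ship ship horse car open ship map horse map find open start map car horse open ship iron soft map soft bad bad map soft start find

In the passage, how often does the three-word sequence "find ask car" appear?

Scanning the 35 overlapping trigram windows for "find ask car":
  (none found)

0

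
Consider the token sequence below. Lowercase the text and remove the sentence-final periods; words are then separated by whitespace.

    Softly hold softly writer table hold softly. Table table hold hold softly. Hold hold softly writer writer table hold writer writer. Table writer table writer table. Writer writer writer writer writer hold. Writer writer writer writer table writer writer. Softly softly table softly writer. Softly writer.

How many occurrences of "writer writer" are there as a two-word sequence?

10

Scanning the 45 overlapping bigram windows for "writer writer":
  position 16–17: writer writer
  position 20–21: writer writer
  position 27–28: writer writer
  position 28–29: writer writer
  position 29–30: writer writer
  position 30–31: writer writer
  position 33–34: writer writer
  position 34–35: writer writer
  position 35–36: writer writer
  position 38–39: writer writer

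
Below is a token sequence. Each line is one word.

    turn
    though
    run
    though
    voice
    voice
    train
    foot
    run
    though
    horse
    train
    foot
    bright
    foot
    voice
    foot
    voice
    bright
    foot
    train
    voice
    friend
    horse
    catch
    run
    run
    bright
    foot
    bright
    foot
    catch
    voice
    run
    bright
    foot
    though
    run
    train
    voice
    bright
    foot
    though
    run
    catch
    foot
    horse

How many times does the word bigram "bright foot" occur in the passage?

6

Scanning the 46 overlapping bigram windows for "bright foot":
  position 14–15: bright foot
  position 19–20: bright foot
  position 28–29: bright foot
  position 30–31: bright foot
  position 35–36: bright foot
  position 41–42: bright foot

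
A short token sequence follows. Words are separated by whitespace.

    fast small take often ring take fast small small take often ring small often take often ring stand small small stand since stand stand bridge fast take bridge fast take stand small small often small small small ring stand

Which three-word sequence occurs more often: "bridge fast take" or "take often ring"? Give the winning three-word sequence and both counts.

"bridge fast take": 2 occurrences
"take often ring": 3 occurrences

"take often ring" (3 vs 2)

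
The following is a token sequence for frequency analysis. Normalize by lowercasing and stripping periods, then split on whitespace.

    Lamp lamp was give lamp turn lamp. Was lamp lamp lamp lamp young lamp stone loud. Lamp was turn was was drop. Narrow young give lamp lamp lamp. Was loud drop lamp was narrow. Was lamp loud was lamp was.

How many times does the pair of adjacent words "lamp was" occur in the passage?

Scanning the 39 overlapping bigram windows for "lamp was":
  position 2–3: lamp was
  position 7–8: lamp was
  position 17–18: lamp was
  position 28–29: lamp was
  position 32–33: lamp was
  position 39–40: lamp was

6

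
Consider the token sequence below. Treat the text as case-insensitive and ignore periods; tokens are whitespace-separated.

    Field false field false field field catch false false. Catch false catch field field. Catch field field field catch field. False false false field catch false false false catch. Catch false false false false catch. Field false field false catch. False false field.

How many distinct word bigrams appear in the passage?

9

43 tokens → 42 bigram windows in total.
Repeated bigrams (each contributes count−1 duplicates):
  false false: 9
  catch false: 5
  false catch: 5
  false field: 5
  field false: 5
  catch field: 4
  field catch: 4
  field field: 4
33 duplicate windows → 42 − 33 = 9 distinct.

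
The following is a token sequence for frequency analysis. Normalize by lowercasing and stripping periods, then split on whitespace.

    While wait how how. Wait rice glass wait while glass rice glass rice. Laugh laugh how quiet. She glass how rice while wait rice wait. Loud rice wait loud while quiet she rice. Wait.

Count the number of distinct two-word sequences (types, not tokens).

25

34 tokens → 33 bigram windows in total.
Repeated bigrams (each contributes count−1 duplicates):
  rice wait: 3
  glass rice: 2
  quiet she: 2
  rice glass: 2
  wait loud: 2
  wait rice: 2
  while wait: 2
8 duplicate windows → 33 − 8 = 25 distinct.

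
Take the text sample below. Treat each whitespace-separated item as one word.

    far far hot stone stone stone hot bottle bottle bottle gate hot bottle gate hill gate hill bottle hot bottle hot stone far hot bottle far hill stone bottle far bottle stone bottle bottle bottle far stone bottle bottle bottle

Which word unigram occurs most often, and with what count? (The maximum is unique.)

"bottle", 15 times

Unigram frequencies (highest first):
  bottle: 15
  stone: 7
  far: 6
  hot: 6
  gate: 3
  hill: 3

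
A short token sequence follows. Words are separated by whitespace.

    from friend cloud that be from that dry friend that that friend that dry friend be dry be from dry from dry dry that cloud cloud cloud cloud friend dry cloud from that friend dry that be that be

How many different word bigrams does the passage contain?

25

39 tokens → 38 bigram windows in total.
Repeated bigrams (each contributes count−1 duplicates):
  cloud cloud: 3
  that be: 3
  be from: 2
  dry friend: 2
  dry that: 2
  friend dry: 2
  friend that: 2
  from dry: 2
  … (3 more repeated)
13 duplicate windows → 38 − 13 = 25 distinct.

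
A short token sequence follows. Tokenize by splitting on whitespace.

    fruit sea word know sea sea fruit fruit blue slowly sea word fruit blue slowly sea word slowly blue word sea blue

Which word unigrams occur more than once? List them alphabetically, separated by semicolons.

blue; fruit; sea; slowly; word

Unigram counts meeting the condition (more than once):
  blue: 4
  fruit: 4
  sea: 6
  slowly: 3
  word: 4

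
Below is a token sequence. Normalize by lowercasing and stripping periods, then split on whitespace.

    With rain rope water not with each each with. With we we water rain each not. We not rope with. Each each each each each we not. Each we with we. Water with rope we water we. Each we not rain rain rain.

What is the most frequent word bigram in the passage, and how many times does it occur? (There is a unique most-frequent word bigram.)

Bigram frequencies (highest first):
  each each: 5
  we water: 3
  we not: 3
  each we: 3
  with each: 2
  with we: 2
  … (23 more, each ≤ 2)

"each each", 5 times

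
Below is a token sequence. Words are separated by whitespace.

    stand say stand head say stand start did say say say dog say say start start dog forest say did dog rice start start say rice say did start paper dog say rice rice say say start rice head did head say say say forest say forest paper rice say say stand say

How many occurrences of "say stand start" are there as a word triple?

Scanning the 51 overlapping trigram windows for "say stand start":
  position 5–7: say stand start

1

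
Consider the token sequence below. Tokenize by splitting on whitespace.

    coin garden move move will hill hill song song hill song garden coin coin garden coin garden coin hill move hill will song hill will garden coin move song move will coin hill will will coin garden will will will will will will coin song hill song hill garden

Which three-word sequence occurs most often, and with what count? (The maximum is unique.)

Trigram frequencies (highest first):
  will will will: 4
  song hill song: 2
  coin garden coin: 2
  will will coin: 2
  coin garden move: 1
  garden move move: 1
  … (35 more, each ≤ 1)

"will will will", 4 times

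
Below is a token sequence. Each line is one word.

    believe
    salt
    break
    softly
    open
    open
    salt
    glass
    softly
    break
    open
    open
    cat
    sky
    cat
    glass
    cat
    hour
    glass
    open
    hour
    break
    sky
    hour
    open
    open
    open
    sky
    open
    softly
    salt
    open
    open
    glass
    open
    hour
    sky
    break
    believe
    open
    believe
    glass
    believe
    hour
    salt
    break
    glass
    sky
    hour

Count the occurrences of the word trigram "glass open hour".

Scanning the 47 overlapping trigram windows for "glass open hour":
  position 19–21: glass open hour
  position 34–36: glass open hour

2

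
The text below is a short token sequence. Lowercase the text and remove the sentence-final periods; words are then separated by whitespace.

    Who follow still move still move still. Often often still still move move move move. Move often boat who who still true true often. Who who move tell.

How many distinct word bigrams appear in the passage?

20

28 tokens → 27 bigram windows in total.
Repeated bigrams (each contributes count−1 duplicates):
  move move: 4
  still move: 3
  move still: 2
  who who: 2
7 duplicate windows → 27 − 7 = 20 distinct.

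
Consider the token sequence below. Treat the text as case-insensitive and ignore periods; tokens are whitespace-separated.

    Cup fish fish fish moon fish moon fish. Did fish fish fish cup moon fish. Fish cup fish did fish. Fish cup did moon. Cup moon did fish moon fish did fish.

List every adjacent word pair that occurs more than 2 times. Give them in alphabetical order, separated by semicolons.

did fish; fish cup; fish did; fish fish; fish moon; moon fish

Bigram counts meeting the condition (more than 2 times):
  did fish: 4
  fish cup: 3
  fish did: 3
  fish fish: 6
  fish moon: 3
  moon fish: 4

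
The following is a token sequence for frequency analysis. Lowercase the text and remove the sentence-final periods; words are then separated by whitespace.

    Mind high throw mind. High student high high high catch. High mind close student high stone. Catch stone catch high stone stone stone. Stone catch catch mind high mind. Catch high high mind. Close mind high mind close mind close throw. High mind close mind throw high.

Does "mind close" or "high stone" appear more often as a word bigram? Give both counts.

"mind close" (5 vs 2)

"mind close": 5 occurrences
"high stone": 2 occurrences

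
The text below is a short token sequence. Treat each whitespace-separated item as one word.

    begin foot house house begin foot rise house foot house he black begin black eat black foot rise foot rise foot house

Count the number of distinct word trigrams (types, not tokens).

22 tokens → 20 trigram windows in total.
Repeated trigrams (each contributes count−1 duplicates):
  foot rise foot: 2
1 duplicate windows → 20 − 1 = 19 distinct.

19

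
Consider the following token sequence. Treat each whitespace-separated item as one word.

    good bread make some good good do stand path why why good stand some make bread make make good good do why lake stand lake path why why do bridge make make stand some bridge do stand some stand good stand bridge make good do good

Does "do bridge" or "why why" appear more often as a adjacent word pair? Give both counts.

"why why" (2 vs 1)

"do bridge": 1 occurrence
"why why": 2 occurrences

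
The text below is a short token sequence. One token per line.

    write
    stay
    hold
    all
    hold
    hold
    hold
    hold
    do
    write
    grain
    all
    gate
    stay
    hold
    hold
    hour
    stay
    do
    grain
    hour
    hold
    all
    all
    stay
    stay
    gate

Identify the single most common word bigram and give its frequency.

Bigram frequencies (highest first):
  hold hold: 4
  stay hold: 2
  hold all: 2
  write stay: 1
  all hold: 1
  hold do: 1
  … (15 more, each ≤ 1)

"hold hold", 4 times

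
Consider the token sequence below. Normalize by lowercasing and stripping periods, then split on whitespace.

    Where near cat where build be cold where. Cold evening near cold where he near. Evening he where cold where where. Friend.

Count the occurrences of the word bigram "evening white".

Scanning the 21 overlapping bigram windows for "evening white":
  (none found)

0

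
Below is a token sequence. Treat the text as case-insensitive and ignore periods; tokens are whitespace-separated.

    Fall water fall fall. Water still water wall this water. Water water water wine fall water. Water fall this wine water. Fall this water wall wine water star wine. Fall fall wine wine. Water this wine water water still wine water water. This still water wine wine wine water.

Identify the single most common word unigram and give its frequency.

"water", 19 times

Unigram frequencies (highest first):
  water: 19
  wine: 11
  fall: 8
  this: 5
  still: 3
  wall: 2
  … (1 more, each ≤ 1)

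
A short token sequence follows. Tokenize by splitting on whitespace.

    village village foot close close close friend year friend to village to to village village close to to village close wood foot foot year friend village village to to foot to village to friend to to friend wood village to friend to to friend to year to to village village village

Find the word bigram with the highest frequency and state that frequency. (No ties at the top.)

"to to", 6 times

Bigram frequencies (highest first):
  to to: 6
  village village: 5
  to village: 5
  friend to: 4
  village to: 4
  to friend: 4
  … (19 more, each ≤ 2)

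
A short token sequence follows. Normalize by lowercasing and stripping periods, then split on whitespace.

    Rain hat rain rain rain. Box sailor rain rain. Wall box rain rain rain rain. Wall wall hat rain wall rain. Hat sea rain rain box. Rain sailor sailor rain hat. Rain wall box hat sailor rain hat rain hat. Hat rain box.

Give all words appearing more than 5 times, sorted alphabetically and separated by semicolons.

Unigram counts meeting the condition (more than 5 times):
  hat: 8
  rain: 20

hat; rain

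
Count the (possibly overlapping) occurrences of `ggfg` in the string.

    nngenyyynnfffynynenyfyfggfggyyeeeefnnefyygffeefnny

Sliding a length-4 window over the 50 characters (47 positions):
  position 24–27: ggfg

1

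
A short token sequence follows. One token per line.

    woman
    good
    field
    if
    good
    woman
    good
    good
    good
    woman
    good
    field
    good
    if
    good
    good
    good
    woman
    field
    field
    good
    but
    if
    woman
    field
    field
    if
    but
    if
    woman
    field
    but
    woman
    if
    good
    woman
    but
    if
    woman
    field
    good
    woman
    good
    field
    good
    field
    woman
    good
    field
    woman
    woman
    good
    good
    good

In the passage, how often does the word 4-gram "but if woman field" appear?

Scanning the 51 overlapping 4-gram windows for "but if woman field":
  position 22–25: but if woman field
  position 28–31: but if woman field
  position 37–40: but if woman field

3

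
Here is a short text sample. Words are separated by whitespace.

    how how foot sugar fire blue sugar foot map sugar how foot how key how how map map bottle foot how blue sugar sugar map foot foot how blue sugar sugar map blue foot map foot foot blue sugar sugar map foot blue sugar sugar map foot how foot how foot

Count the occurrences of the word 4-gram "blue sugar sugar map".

4

Scanning the 48 overlapping 4-gram windows for "blue sugar sugar map":
  position 22–25: blue sugar sugar map
  position 29–32: blue sugar sugar map
  position 38–41: blue sugar sugar map
  position 43–46: blue sugar sugar map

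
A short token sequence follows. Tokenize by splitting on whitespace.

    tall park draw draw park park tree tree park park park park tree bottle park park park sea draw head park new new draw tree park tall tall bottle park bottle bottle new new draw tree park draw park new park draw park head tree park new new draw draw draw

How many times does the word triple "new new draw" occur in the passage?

3

Scanning the 49 overlapping trigram windows for "new new draw":
  position 22–24: new new draw
  position 33–35: new new draw
  position 47–49: new new draw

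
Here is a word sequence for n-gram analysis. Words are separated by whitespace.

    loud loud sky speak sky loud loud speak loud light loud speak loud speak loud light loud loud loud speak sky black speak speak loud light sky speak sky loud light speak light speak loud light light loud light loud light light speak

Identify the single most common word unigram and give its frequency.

"loud", 16 times

Unigram frequencies (highest first):
  loud: 16
  speak: 11
  light: 10
  sky: 5
  black: 1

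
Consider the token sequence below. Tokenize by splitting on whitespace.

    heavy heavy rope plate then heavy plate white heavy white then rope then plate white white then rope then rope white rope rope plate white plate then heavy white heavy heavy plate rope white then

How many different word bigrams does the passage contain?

35 tokens → 34 bigram windows in total.
Repeated bigrams (each contributes count−1 duplicates):
  plate white: 3
  then rope: 3
  white then: 3
  heavy heavy: 2
  heavy plate: 2
  heavy white: 2
  plate then: 2
  rope plate: 2
  … (4 more repeated)
15 duplicate windows → 34 − 15 = 19 distinct.

19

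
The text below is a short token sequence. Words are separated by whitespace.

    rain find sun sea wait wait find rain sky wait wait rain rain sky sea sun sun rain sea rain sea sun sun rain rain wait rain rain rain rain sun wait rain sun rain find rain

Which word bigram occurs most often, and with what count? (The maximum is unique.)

"rain rain", 5 times

Bigram frequencies (highest first):
  rain rain: 5
  wait rain: 3
  sun rain: 3
  rain find: 2
  wait wait: 2
  find rain: 2
  … (14 more, each ≤ 2)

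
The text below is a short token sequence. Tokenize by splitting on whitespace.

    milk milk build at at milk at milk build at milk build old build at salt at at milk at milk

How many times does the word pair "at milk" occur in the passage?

5

Scanning the 20 overlapping bigram windows for "at milk":
  position 5–6: at milk
  position 7–8: at milk
  position 10–11: at milk
  position 18–19: at milk
  position 20–21: at milk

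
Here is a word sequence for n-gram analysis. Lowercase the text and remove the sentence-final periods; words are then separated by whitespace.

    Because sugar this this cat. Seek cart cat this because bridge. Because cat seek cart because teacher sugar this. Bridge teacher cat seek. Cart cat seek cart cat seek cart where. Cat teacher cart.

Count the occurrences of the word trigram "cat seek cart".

Scanning the 32 overlapping trigram windows for "cat seek cart":
  position 5–7: cat seek cart
  position 13–15: cat seek cart
  position 22–24: cat seek cart
  position 25–27: cat seek cart
  position 28–30: cat seek cart

5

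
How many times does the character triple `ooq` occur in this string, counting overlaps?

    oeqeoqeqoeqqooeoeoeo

0

Sliding a length-3 window over the 20 characters (18 positions):
  (no match at any position)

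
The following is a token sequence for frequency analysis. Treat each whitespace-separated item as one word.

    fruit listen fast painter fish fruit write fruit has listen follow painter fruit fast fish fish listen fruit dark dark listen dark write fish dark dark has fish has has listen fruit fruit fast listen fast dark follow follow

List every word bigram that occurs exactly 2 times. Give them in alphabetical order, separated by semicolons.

dark dark; fruit fast; has listen; listen fast; listen fruit

Bigram counts meeting the condition (exactly 2 times):
  dark dark: 2
  fruit fast: 2
  has listen: 2
  listen fast: 2
  listen fruit: 2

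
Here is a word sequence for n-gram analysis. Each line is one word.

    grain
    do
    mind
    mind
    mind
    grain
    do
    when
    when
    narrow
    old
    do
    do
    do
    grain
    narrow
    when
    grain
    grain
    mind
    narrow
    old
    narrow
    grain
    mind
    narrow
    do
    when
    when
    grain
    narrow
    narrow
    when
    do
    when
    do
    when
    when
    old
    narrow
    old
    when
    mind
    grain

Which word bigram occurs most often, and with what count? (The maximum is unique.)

Bigram frequencies (highest first):
  do when: 4
  when when: 3
  narrow old: 3
  grain do: 2
  mind mind: 2
  mind grain: 2
  … (19 more, each ≤ 2)

"do when", 4 times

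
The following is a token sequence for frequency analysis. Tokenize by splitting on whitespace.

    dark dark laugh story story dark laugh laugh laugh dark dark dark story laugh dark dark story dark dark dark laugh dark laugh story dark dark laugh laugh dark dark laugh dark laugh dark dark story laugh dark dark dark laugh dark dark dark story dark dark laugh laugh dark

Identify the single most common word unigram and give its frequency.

Unigram frequencies (highest first):
  dark: 28
  laugh: 15
  story: 7

"dark", 28 times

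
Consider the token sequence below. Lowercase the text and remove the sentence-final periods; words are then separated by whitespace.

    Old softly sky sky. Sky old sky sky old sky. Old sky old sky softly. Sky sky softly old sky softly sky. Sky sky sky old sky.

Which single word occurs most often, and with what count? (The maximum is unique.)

"sky", 16 times

Unigram frequencies (highest first):
  sky: 16
  old: 7
  softly: 4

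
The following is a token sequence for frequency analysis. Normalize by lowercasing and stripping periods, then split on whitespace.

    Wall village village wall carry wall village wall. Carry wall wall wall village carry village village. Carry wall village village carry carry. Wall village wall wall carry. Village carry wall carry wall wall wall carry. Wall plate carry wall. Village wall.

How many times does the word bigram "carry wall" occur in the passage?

Scanning the 40 overlapping bigram windows for "carry wall":
  position 5–6: carry wall
  position 9–10: carry wall
  position 17–18: carry wall
  position 22–23: carry wall
  position 29–30: carry wall
  position 31–32: carry wall
  position 35–36: carry wall
  position 38–39: carry wall

8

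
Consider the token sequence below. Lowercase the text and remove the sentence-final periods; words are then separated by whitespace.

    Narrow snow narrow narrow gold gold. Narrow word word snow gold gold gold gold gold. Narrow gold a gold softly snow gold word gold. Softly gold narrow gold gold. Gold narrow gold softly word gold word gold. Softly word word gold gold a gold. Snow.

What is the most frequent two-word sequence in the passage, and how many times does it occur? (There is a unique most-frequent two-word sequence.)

"gold gold", 8 times

Bigram frequencies (highest first):
  gold gold: 8
  narrow gold: 4
  gold narrow: 4
  gold softly: 4
  word gold: 4
  word word: 2
  … (13 more, each ≤ 2)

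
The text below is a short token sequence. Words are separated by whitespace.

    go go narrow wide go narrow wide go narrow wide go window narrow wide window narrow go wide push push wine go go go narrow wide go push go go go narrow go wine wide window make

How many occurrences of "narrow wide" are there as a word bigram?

Scanning the 36 overlapping bigram windows for "narrow wide":
  position 3–4: narrow wide
  position 6–7: narrow wide
  position 9–10: narrow wide
  position 13–14: narrow wide
  position 25–26: narrow wide

5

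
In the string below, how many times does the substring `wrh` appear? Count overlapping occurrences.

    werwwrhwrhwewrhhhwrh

4

Sliding a length-3 window over the 20 characters (18 positions):
  position 5–7: wrh
  position 8–10: wrh
  position 13–15: wrh
  position 18–20: wrh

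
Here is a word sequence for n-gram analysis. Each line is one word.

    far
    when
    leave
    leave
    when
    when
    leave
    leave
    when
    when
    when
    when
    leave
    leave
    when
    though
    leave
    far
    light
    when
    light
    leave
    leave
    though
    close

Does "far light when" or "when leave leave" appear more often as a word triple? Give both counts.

"when leave leave" (3 vs 1)

"far light when": 1 occurrence
"when leave leave": 3 occurrences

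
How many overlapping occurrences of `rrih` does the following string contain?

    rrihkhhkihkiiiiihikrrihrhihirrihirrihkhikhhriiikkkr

Sliding a length-4 window over the 51 characters (48 positions):
  position 1–4: rrih
  position 20–23: rrih
  position 29–32: rrih
  position 34–37: rrih

4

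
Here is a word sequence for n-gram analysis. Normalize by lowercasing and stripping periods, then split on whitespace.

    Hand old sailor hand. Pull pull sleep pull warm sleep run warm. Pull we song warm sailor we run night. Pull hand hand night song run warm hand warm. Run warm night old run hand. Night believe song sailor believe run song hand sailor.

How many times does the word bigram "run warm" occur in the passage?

3

Scanning the 43 overlapping bigram windows for "run warm":
  position 11–12: run warm
  position 26–27: run warm
  position 30–31: run warm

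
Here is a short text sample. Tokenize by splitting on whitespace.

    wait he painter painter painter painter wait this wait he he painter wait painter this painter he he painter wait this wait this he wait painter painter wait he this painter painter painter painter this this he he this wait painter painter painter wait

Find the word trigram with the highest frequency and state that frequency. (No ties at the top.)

"painter painter painter", 5 times

Trigram frequencies (highest first):
  painter painter painter: 5
  painter painter wait: 3
  painter wait this: 2
  wait this wait: 2
  he he painter: 2
  he painter wait: 2
  … (25 more, each ≤ 2)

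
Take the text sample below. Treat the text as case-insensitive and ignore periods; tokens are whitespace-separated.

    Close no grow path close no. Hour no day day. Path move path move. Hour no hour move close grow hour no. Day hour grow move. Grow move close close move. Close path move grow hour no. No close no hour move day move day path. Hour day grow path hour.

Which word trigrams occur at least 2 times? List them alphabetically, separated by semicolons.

close no hour; grow hour no; hour no day; no hour move

Trigram counts meeting the condition (at least 2 times):
  close no hour: 2
  grow hour no: 2
  hour no day: 2
  no hour move: 2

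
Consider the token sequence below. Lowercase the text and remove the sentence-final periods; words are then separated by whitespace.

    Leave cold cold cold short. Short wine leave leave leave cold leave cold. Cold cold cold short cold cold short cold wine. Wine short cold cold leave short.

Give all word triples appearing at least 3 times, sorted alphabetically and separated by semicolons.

Trigram counts meeting the condition (at least 3 times):
  cold cold cold: 3
  cold cold short: 3

cold cold cold; cold cold short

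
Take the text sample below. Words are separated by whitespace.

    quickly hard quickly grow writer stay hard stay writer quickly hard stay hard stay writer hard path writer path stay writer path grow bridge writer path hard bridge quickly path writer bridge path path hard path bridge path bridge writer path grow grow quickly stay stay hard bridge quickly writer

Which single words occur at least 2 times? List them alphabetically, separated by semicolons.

Unigram counts meeting the condition (at least 2 times):
  bridge: 6
  grow: 4
  hard: 8
  path: 10
  quickly: 6
  stay: 7
  writer: 9

bridge; grow; hard; path; quickly; stay; writer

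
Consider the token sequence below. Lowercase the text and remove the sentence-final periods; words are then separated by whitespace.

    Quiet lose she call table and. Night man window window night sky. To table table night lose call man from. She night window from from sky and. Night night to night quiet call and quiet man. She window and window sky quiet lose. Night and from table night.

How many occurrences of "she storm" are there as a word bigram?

Scanning the 47 overlapping bigram windows for "she storm":
  (none found)

0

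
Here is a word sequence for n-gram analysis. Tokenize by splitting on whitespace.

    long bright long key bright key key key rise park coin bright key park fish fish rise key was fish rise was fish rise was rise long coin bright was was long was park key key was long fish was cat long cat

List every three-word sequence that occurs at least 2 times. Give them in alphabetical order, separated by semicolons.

fish rise was; was fish rise

Trigram counts meeting the condition (at least 2 times):
  fish rise was: 2
  was fish rise: 2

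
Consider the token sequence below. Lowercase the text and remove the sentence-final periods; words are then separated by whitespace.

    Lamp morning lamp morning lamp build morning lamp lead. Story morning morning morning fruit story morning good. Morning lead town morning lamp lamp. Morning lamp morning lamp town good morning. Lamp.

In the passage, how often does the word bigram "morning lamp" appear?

7

Scanning the 30 overlapping bigram windows for "morning lamp":
  position 2–3: morning lamp
  position 4–5: morning lamp
  position 7–8: morning lamp
  position 21–22: morning lamp
  position 24–25: morning lamp
  position 26–27: morning lamp
  position 30–31: morning lamp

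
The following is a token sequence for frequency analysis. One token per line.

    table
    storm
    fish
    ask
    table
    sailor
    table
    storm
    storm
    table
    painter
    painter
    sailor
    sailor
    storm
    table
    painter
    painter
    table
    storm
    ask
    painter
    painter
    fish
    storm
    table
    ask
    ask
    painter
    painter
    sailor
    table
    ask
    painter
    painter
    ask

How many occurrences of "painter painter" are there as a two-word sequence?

Scanning the 35 overlapping bigram windows for "painter painter":
  position 11–12: painter painter
  position 17–18: painter painter
  position 22–23: painter painter
  position 29–30: painter painter
  position 34–35: painter painter

5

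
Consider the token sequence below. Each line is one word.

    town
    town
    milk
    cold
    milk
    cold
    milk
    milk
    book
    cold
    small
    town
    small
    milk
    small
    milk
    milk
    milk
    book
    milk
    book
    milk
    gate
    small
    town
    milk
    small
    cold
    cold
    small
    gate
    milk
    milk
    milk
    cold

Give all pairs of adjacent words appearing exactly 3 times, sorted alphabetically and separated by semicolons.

milk book; milk cold

Bigram counts meeting the condition (exactly 3 times):
  milk book: 3
  milk cold: 3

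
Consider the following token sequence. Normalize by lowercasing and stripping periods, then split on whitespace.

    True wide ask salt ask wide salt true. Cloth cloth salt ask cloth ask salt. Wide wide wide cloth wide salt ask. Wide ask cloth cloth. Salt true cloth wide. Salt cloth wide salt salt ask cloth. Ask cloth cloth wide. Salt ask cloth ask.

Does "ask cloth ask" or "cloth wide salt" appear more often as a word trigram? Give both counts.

"ask cloth ask": 3 occurrences
"cloth wide salt": 4 occurrences

"cloth wide salt" (4 vs 3)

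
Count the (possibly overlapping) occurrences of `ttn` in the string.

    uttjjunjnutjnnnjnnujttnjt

Sliding a length-3 window over the 25 characters (23 positions):
  position 21–23: ttn

1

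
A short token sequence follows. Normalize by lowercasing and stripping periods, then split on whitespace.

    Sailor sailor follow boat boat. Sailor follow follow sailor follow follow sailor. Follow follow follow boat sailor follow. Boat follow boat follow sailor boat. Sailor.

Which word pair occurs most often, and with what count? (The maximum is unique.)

Bigram frequencies (highest first):
  sailor follow: 5
  follow boat: 4
  follow follow: 4
  boat sailor: 3
  follow sailor: 3
  boat follow: 2
  … (3 more, each ≤ 1)

"sailor follow", 5 times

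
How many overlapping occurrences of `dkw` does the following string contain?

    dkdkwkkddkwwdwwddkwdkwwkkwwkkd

Sliding a length-3 window over the 30 characters (28 positions):
  position 3–5: dkw
  position 9–11: dkw
  position 17–19: dkw
  position 20–22: dkw

4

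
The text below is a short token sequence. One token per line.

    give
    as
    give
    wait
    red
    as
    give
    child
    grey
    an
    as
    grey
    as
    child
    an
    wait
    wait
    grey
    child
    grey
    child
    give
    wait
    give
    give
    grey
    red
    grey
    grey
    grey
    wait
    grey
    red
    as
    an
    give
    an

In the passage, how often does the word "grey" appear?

Scanning the 37 tokens for "grey":
  position 9: grey
  position 12: grey
  position 18: grey
  position 20: grey
  position 26: grey
  position 28: grey
  position 29: grey
  position 30: grey
  position 32: grey

9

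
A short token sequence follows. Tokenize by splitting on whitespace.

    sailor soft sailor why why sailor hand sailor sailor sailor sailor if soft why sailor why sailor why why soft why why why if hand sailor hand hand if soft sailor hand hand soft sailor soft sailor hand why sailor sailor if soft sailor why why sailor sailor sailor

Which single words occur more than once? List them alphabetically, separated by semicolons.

Unigram counts meeting the condition (more than once):
  hand: 7
  if: 4
  sailor: 19
  soft: 7
  why: 12

hand; if; sailor; soft; why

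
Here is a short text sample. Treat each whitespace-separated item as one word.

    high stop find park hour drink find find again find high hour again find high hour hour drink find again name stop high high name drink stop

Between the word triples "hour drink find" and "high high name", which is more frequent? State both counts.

"hour drink find": 2 occurrences
"high high name": 1 occurrence

"hour drink find" (2 vs 1)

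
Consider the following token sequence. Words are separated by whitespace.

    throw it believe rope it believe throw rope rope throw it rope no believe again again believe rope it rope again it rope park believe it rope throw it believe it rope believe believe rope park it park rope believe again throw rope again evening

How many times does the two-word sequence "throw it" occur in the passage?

3

Scanning the 44 overlapping bigram windows for "throw it":
  position 1–2: throw it
  position 10–11: throw it
  position 28–29: throw it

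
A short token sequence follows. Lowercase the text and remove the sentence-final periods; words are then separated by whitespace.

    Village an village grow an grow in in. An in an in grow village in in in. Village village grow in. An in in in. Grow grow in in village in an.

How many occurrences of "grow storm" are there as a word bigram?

0

Scanning the 31 overlapping bigram windows for "grow storm":
  (none found)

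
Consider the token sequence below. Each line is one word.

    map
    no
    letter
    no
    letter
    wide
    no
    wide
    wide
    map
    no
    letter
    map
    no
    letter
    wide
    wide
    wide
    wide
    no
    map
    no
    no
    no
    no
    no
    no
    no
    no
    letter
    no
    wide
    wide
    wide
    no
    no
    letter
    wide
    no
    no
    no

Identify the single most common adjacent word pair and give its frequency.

"no no", 10 times

Bigram frequencies (highest first):
  no no: 10
  no letter: 6
  wide wide: 6
  map no: 4
  wide no: 4
  letter wide: 3
  … (5 more, each ≤ 2)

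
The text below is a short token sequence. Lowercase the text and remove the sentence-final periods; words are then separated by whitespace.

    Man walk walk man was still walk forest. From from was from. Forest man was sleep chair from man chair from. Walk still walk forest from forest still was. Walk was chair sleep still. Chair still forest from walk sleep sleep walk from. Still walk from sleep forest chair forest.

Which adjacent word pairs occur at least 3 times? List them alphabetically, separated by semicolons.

forest from; still walk

Bigram counts meeting the condition (at least 3 times):
  forest from: 3
  still walk: 3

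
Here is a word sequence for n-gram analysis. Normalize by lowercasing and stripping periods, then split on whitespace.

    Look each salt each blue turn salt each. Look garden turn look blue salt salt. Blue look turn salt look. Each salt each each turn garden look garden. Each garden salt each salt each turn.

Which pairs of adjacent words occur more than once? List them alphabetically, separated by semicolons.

each salt; each turn; look each; look garden; salt each; turn salt

Bigram counts meeting the condition (more than once):
  each salt: 3
  each turn: 2
  look each: 2
  look garden: 2
  salt each: 5
  turn salt: 2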